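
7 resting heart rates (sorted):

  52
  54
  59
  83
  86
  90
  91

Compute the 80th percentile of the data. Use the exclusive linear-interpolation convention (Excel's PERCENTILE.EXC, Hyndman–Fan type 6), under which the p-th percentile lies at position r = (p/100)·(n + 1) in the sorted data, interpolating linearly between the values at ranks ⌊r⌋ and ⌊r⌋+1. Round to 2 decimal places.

90.40

n = 7.
r = (80/100)·(7 + 1) = 6.4.
Rank 6 is 90 and rank 7 is 91.
Interpolate: 90 + 0.4·(91 − 90) = 90 + 0.4·1 = 90.4.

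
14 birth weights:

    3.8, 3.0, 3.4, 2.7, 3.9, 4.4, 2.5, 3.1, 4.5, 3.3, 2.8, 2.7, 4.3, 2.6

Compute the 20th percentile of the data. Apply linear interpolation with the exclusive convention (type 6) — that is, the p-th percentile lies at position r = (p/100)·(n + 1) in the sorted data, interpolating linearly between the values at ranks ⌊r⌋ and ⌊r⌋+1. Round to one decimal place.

2.7

Sorted: 2.5, 2.6, 2.7, 2.7, 2.8, 3.0, 3.1, 3.3, 3.4, 3.8, 3.9, 4.3, 4.4, 4.5.
n = 14.
r = (20/100)·(14 + 1) = 3.
r is an integer, so P20 is the value at rank 3: 2.7.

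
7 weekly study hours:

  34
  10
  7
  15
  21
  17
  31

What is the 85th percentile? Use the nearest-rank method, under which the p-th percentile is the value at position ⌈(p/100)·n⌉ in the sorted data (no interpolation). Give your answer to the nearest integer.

Sorted: 7, 10, 15, 17, 21, 31, 34.
n = 7.
Position = ⌈85/100 · 7⌉ = ⌈5.95⌉ = 6.
The value at rank 6 is 31.

31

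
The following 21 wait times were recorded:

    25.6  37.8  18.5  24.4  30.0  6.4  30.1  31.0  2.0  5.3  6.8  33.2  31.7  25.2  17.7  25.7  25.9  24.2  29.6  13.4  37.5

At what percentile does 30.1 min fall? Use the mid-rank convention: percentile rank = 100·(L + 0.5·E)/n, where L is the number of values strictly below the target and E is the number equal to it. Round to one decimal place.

Sorted: 2.0, 5.3, 6.4, 6.8, 13.4, 17.7, 18.5, 24.2, 24.4, 25.2, 25.6, 25.7, 25.9, 29.6, 30.0, 30.1, 31.0, 31.7, 33.2, 37.5, 37.8.
Count below 30.1: L = 15; count equal: E = 1; n = 21.
Percentile rank = 100·(15 + 0.5·1)/21 = 100·15.5/21 = 73.81.

73.8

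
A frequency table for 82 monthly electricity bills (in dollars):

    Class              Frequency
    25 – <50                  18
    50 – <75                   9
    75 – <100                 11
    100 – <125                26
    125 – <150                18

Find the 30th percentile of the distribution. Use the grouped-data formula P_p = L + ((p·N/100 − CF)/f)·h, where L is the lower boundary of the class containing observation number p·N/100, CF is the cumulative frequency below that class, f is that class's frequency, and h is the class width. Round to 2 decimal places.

N = 82; target position k = 30/100 · 82 = 24.6.
Cumulative frequencies: 18, 27, 38, 64, 82.
Observation 24.6 falls in the class 50 – <75.
L = 50, CF = 18, f = 9, h = 25.
P30 = 50 + ((24.6 − 18)/9)·25 = 50 + 18.3333 = 68.3333.

68.33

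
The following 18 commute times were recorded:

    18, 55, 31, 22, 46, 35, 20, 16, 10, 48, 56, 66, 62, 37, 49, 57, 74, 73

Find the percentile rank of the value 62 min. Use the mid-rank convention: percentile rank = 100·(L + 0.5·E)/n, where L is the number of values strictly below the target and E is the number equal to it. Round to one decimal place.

Sorted: 10, 16, 18, 20, 22, 31, 35, 37, 46, 48, 49, 55, 56, 57, 62, 66, 73, 74.
Count below 62: L = 14; count equal: E = 1; n = 18.
Percentile rank = 100·(14 + 0.5·1)/18 = 100·14.5/18 = 80.56.

80.6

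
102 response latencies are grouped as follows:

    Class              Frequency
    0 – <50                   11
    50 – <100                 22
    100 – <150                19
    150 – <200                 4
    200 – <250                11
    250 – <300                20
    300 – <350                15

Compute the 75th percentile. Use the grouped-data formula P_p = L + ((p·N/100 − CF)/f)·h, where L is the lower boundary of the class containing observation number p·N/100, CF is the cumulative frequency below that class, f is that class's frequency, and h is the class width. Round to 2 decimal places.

273.75

N = 102; target position k = 75/100 · 102 = 76.5.
Cumulative frequencies: 11, 33, 52, 56, 67, 87, 102.
Observation 76.5 falls in the class 250 – <300.
L = 250, CF = 67, f = 20, h = 50.
P75 = 250 + ((76.5 − 67)/20)·50 = 250 + 23.75 = 273.75.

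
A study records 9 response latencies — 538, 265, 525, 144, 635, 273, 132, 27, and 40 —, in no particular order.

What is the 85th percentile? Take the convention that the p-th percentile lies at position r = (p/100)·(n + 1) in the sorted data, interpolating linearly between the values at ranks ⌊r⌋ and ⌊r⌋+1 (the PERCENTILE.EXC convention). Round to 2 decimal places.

586.50

Sorted: 27, 40, 132, 144, 265, 273, 525, 538, 635.
n = 9.
r = (85/100)·(9 + 1) = 8.5.
Rank 8 is 538 and rank 9 is 635.
Interpolate: 538 + 0.5·(635 − 538) = 538 + 0.5·97 = 586.5.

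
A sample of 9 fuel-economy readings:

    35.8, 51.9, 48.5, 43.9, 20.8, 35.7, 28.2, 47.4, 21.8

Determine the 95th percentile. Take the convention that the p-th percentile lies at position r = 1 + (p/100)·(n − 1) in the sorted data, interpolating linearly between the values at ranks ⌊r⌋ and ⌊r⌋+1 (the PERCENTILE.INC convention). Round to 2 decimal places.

50.54

Sorted: 20.8, 21.8, 28.2, 35.7, 35.8, 43.9, 47.4, 48.5, 51.9.
n = 9.
r = 1 + (95/100)·(9 − 1) = 1 + 7.6 = 8.6.
Rank 8 is 48.5 and rank 9 is 51.9.
Interpolate: 48.5 + 0.6·(51.9 − 48.5) = 48.5 + 0.6·3.4 = 50.54.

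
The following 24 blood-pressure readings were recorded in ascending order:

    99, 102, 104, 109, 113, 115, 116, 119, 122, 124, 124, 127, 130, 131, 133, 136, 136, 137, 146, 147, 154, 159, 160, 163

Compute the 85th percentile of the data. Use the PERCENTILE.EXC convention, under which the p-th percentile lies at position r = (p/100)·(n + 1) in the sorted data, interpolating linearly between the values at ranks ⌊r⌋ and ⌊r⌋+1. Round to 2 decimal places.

155.25

n = 24.
r = (85/100)·(24 + 1) = 21.25.
Rank 21 is 154 and rank 22 is 159.
Interpolate: 154 + 0.25·(159 − 154) = 154 + 0.25·5 = 155.25.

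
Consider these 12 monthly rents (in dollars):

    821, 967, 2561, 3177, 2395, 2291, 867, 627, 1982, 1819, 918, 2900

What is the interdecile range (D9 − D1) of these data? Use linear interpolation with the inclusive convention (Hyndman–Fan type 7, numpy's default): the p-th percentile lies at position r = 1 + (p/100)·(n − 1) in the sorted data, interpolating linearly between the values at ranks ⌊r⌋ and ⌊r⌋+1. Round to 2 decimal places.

Sorted: 627, 821, 867, 918, 967, 1819, 1982, 2291, 2395, 2561, 2900, 3177.
n = 12.
P10: r = 2.1; ranks 2–3 are 821, 867; interpolating gives 825.6.
P90: r = 10.9; ranks 10–11 are 2561, 2900; interpolating gives 2866.1.
Difference: 2866.1 − 825.6 = 2040.5.

2040.50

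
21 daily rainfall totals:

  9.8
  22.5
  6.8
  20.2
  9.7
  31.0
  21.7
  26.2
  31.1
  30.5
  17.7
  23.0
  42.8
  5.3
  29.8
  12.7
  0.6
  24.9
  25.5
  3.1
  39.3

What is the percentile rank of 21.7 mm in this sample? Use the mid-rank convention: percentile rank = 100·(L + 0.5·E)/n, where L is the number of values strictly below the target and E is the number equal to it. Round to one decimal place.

45.2

Sorted: 0.6, 3.1, 5.3, 6.8, 9.7, 9.8, 12.7, 17.7, 20.2, 21.7, 22.5, 23.0, 24.9, 25.5, 26.2, 29.8, 30.5, 31.0, 31.1, 39.3, 42.8.
Count below 21.7: L = 9; count equal: E = 1; n = 21.
Percentile rank = 100·(9 + 0.5·1)/21 = 100·9.5/21 = 45.24.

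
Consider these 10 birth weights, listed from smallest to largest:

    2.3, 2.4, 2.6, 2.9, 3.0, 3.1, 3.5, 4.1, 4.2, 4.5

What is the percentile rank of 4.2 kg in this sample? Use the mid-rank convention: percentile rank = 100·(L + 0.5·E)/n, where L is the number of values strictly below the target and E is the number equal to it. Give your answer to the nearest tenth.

85.0

Count below 4.2: L = 8; count equal: E = 1; n = 10.
Percentile rank = 100·(8 + 0.5·1)/10 = 100·8.5/10 = 85.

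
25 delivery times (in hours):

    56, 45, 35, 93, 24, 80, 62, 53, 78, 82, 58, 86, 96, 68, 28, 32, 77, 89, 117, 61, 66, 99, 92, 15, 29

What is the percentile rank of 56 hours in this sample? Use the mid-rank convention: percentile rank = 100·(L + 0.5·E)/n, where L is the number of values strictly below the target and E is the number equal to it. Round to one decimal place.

Sorted: 15, 24, 28, 29, 32, 35, 45, 53, 56, 58, 61, 62, 66, 68, 77, 78, 80, 82, 86, 89, 92, 93, 96, 99, 117.
Count below 56: L = 8; count equal: E = 1; n = 25.
Percentile rank = 100·(8 + 0.5·1)/25 = 100·8.5/25 = 34.

34.0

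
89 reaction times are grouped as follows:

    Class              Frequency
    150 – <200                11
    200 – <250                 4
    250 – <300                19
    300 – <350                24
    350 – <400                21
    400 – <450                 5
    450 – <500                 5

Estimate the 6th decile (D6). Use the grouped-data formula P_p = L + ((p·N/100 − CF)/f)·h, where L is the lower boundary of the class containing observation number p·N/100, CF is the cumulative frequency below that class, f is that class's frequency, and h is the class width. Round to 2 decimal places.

N = 89; target position k = 60/100 · 89 = 53.4.
Cumulative frequencies: 11, 15, 34, 58, 79, 84, 89.
Observation 53.4 falls in the class 300 – <350.
L = 300, CF = 34, f = 24, h = 50.
P60 = 300 + ((53.4 − 34)/24)·50 = 300 + 40.4167 = 340.417.

340.42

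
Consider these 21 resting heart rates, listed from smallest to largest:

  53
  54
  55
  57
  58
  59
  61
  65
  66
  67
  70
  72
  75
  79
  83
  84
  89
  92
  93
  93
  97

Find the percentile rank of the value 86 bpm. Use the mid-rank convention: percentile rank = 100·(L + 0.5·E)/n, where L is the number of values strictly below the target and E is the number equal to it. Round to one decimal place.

Count below 86: L = 16; count equal: E = 0; n = 21.
Percentile rank = 100·(16 + 0.5·0)/21 = 100·16/21 = 76.19.

76.2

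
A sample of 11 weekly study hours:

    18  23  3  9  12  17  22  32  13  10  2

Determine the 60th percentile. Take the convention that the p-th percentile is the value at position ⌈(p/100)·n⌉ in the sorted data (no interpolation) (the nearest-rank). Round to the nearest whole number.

17

Sorted: 2, 3, 9, 10, 12, 13, 17, 18, 22, 23, 32.
n = 11.
Position = ⌈60/100 · 11⌉ = ⌈6.6⌉ = 7.
The value at rank 7 is 17.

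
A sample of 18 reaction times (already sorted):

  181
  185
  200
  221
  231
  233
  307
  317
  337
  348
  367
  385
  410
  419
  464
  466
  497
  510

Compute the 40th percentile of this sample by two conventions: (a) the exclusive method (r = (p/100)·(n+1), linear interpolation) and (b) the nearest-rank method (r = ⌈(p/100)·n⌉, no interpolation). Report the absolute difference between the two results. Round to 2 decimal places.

n = 18.
(a) r = 7.6; between ranks 7 (307) and 8 (317): 313.
(b) the nearest-rank method: rank 8 → 317.
|313 − 317| = 4.

4.00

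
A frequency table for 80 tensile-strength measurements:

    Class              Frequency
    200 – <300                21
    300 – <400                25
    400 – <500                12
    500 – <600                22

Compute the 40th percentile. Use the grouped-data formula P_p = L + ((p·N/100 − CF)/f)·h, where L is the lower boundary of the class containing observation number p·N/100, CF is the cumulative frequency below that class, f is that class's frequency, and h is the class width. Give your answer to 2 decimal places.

344.00

N = 80; target position k = 40/100 · 80 = 32.
Cumulative frequencies: 21, 46, 58, 80.
Observation 32 falls in the class 300 – <400.
L = 300, CF = 21, f = 25, h = 100.
P40 = 300 + ((32 − 21)/25)·100 = 300 + 44 = 344.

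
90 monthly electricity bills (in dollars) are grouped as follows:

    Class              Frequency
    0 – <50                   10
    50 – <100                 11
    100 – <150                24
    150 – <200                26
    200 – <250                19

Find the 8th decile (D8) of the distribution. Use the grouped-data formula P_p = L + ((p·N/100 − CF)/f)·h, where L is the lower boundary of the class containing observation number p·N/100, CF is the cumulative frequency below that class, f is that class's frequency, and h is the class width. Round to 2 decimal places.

N = 90; target position k = 80/100 · 90 = 72.
Cumulative frequencies: 10, 21, 45, 71, 90.
Observation 72 falls in the class 200 – <250.
L = 200, CF = 71, f = 19, h = 50.
P80 = 200 + ((72 − 71)/19)·50 = 200 + 2.63158 = 202.632.

202.63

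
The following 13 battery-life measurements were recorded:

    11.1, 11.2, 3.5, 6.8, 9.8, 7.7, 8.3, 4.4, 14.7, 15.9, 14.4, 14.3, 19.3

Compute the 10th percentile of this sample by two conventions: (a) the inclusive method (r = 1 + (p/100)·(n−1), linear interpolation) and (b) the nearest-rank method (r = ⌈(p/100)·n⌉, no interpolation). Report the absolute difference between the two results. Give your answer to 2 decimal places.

Sorted: 3.5, 4.4, 6.8, 7.7, 8.3, 9.8, 11.1, 11.2, 14.3, 14.4, 14.7, 15.9, 19.3.
n = 13.
(a) r = 2.2; between ranks 2 (4.4) and 3 (6.8): 4.88.
(b) the nearest-rank method: rank 2 → 4.4.
|4.88 − 4.4| = 0.48.

0.48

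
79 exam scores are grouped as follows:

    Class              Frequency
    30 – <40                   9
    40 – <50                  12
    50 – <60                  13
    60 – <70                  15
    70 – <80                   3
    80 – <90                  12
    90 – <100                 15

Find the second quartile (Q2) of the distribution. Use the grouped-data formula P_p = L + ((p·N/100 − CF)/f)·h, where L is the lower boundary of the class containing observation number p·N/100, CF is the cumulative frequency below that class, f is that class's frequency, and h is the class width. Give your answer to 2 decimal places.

63.67

N = 79; target position k = 50/100 · 79 = 39.5.
Cumulative frequencies: 9, 21, 34, 49, 52, 64, 79.
Observation 39.5 falls in the class 60 – <70.
L = 60, CF = 34, f = 15, h = 10.
P50 = 60 + ((39.5 − 34)/15)·10 = 60 + 3.66667 = 63.6667.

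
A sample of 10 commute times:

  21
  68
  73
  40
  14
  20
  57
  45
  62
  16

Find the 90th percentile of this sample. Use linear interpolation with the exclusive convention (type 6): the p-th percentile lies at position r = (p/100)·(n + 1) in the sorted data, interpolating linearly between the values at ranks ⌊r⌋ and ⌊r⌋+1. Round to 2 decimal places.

72.50

Sorted: 14, 16, 20, 21, 40, 45, 57, 62, 68, 73.
n = 10.
r = (90/100)·(10 + 1) = 9.9.
Rank 9 is 68 and rank 10 is 73.
Interpolate: 68 + 0.9·(73 − 68) = 68 + 0.9·5 = 72.5.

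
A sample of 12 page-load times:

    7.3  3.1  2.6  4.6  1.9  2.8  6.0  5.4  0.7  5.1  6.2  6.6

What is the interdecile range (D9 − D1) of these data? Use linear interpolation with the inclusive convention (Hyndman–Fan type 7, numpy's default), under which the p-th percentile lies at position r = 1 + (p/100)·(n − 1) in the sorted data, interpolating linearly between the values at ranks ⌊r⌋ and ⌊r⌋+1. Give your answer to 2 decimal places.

4.59

Sorted: 0.7, 1.9, 2.6, 2.8, 3.1, 4.6, 5.1, 5.4, 6.0, 6.2, 6.6, 7.3.
n = 12.
P10: r = 2.1; ranks 2–3 are 1.9, 2.6; interpolating gives 1.97.
P90: r = 10.9; ranks 10–11 are 6.2, 6.6; interpolating gives 6.56.
Difference: 6.56 − 1.97 = 4.59.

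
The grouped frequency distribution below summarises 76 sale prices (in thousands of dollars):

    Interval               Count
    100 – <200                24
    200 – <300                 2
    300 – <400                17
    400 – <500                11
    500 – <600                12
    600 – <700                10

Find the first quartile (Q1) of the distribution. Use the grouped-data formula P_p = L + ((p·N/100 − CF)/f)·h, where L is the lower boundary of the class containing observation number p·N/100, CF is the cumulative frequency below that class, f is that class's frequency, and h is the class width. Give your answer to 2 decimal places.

N = 76; target position k = 25/100 · 76 = 19.
Cumulative frequencies: 24, 26, 43, 54, 66, 76.
Observation 19 falls in the class 100 – <200.
L = 100, CF = 0, f = 24, h = 100.
P25 = 100 + ((19 − 0)/24)·100 = 100 + 79.1667 = 179.167.

179.17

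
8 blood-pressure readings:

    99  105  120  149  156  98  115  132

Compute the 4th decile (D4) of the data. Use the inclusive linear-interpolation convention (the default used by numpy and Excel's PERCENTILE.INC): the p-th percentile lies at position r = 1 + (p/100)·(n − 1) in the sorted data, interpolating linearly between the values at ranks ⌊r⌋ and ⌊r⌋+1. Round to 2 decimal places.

113.00

Sorted: 98, 99, 105, 115, 120, 132, 149, 156.
n = 8.
r = 1 + (40/100)·(8 − 1) = 1 + 2.8 = 3.8.
Rank 3 is 105 and rank 4 is 115.
Interpolate: 105 + 0.8·(115 − 105) = 105 + 0.8·10 = 113.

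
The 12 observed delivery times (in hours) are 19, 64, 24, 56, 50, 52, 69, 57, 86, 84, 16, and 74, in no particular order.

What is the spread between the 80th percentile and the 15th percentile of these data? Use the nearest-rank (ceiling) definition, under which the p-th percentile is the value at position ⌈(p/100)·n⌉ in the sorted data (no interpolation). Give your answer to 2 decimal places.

55.00

Sorted: 16, 19, 24, 50, 52, 56, 57, 64, 69, 74, 84, 86.
n = 12.
P15: rank ⌈15/100·12⌉ = 2 → 19.
P80: rank ⌈80/100·12⌉ = 10 → 74.
Difference: 74 − 19 = 55.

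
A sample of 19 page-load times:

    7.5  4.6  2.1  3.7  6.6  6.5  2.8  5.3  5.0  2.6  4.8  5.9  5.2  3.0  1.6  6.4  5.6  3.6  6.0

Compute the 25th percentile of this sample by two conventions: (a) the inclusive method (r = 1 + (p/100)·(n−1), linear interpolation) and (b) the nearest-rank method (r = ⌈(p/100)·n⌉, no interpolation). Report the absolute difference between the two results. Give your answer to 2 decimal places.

0.30

Sorted: 1.6, 2.1, 2.6, 2.8, 3.0, 3.6, 3.7, 4.6, 4.8, 5.0, 5.2, 5.3, 5.6, 5.9, 6.0, 6.4, 6.5, 6.6, 7.5.
n = 19.
(a) r = 5.5; between ranks 5 (3.0) and 6 (3.6): 3.3.
(b) the nearest-rank method: rank 5 → 3.
|3.3 − 3| = 0.3.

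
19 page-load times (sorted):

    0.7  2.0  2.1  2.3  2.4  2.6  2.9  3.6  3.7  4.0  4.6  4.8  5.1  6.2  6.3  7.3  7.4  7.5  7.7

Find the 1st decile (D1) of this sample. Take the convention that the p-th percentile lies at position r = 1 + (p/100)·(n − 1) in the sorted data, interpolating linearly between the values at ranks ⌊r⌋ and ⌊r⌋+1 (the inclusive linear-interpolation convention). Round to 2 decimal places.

2.08

n = 19.
r = 1 + (10/100)·(19 − 1) = 1 + 1.8 = 2.8.
Rank 2 is 2.0 and rank 3 is 2.1.
Interpolate: 2.0 + 0.8·(2.1 − 2.0) = 2.0 + 0.8·0.1 = 2.08.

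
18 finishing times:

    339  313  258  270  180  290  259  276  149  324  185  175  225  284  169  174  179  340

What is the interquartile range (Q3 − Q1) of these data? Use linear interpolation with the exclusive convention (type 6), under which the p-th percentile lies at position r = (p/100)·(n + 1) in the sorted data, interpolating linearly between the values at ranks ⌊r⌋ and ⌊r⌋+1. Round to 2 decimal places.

Sorted: 149, 169, 174, 175, 179, 180, 185, 225, 258, 259, 270, 276, 284, 290, 313, 324, 339, 340.
n = 18.
P25: r = 4.75; ranks 4–5 are 175, 179; interpolating gives 178.
P75: r = 14.25; ranks 14–15 are 290, 313; interpolating gives 295.75.
Difference: 295.75 − 178 = 117.75.

117.75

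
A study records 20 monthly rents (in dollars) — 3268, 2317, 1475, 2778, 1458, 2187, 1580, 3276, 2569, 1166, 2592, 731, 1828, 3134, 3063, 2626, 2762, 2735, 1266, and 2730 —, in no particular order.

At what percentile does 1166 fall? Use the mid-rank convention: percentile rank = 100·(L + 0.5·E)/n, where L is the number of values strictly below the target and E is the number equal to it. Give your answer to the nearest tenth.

7.5

Sorted: 731, 1166, 1266, 1458, 1475, 1580, 1828, 2187, 2317, 2569, 2592, 2626, 2730, 2735, 2762, 2778, 3063, 3134, 3268, 3276.
Count below 1166: L = 1; count equal: E = 1; n = 20.
Percentile rank = 100·(1 + 0.5·1)/20 = 100·1.5/20 = 7.5.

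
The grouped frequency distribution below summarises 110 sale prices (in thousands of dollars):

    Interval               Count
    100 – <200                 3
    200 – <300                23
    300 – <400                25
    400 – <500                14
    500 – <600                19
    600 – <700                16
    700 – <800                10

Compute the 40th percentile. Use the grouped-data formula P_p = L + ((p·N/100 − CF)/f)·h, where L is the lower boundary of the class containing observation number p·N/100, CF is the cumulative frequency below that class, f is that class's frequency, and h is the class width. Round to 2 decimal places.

N = 110; target position k = 40/100 · 110 = 44.
Cumulative frequencies: 3, 26, 51, 65, 84, 100, 110.
Observation 44 falls in the class 300 – <400.
L = 300, CF = 26, f = 25, h = 100.
P40 = 300 + ((44 − 26)/25)·100 = 300 + 72 = 372.

372.00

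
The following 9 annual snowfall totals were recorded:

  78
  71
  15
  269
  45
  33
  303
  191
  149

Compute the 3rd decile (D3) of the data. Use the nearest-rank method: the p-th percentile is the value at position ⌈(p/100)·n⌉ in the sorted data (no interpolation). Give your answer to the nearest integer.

45

Sorted: 15, 33, 45, 71, 78, 149, 191, 269, 303.
n = 9.
Position = ⌈30/100 · 9⌉ = ⌈2.7⌉ = 3.
The value at rank 3 is 45.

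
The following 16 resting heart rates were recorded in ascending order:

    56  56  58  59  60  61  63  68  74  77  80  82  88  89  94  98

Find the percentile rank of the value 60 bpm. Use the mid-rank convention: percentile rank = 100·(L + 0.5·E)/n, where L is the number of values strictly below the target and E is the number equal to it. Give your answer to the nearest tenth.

28.1

Count below 60: L = 4; count equal: E = 1; n = 16.
Percentile rank = 100·(4 + 0.5·1)/16 = 100·4.5/16 = 28.12.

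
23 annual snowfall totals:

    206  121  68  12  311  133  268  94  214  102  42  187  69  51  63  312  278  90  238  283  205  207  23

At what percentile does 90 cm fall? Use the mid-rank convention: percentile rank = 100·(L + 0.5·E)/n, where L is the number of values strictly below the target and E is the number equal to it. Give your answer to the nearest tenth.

32.6

Sorted: 12, 23, 42, 51, 63, 68, 69, 90, 94, 102, 121, 133, 187, 205, 206, 207, 214, 238, 268, 278, 283, 311, 312.
Count below 90: L = 7; count equal: E = 1; n = 23.
Percentile rank = 100·(7 + 0.5·1)/23 = 100·7.5/23 = 32.61.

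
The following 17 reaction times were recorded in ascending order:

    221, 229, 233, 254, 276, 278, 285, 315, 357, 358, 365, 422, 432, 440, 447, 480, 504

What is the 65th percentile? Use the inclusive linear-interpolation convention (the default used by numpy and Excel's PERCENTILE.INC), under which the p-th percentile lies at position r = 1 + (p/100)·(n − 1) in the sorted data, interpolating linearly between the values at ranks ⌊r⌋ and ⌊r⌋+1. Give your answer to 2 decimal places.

387.80

n = 17.
r = 1 + (65/100)·(17 − 1) = 1 + 10.4 = 11.4.
Rank 11 is 365 and rank 12 is 422.
Interpolate: 365 + 0.4·(422 − 365) = 365 + 0.4·57 = 387.8.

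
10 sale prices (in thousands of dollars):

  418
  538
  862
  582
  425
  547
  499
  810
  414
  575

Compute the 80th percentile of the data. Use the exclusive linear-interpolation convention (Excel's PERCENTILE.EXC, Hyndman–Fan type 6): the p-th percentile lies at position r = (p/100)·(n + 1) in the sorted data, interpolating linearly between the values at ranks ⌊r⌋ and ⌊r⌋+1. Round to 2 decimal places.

764.40

Sorted: 414, 418, 425, 499, 538, 547, 575, 582, 810, 862.
n = 10.
r = (80/100)·(10 + 1) = 8.8.
Rank 8 is 582 and rank 9 is 810.
Interpolate: 582 + 0.8·(810 − 582) = 582 + 0.8·228 = 764.4.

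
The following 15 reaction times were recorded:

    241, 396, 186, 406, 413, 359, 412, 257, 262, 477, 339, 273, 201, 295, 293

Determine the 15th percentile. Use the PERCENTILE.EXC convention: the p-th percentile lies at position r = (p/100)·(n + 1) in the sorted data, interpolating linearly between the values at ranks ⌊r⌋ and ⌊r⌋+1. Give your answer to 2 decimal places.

Sorted: 186, 201, 241, 257, 262, 273, 293, 295, 339, 359, 396, 406, 412, 413, 477.
n = 15.
r = (15/100)·(15 + 1) = 2.4.
Rank 2 is 201 and rank 3 is 241.
Interpolate: 201 + 0.4·(241 − 201) = 201 + 0.4·40 = 217.

217.00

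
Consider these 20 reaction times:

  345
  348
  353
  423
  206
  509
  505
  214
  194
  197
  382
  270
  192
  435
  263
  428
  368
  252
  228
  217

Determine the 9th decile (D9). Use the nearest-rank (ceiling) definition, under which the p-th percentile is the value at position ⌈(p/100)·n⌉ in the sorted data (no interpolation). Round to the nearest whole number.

Sorted: 192, 194, 197, 206, 214, 217, 228, 252, 263, 270, 345, 348, 353, 368, 382, 423, 428, 435, 505, 509.
n = 20.
Position = ⌈90/100 · 20⌉ = ⌈18⌉ = 18.
The value at rank 18 is 435.

435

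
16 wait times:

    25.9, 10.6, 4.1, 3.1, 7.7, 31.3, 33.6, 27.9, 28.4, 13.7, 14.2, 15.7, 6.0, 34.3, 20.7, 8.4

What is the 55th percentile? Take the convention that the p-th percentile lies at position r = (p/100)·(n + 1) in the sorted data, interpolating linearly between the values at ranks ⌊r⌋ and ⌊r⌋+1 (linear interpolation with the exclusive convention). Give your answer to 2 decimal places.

17.45

Sorted: 3.1, 4.1, 6.0, 7.7, 8.4, 10.6, 13.7, 14.2, 15.7, 20.7, 25.9, 27.9, 28.4, 31.3, 33.6, 34.3.
n = 16.
r = (55/100)·(16 + 1) = 9.35.
Rank 9 is 15.7 and rank 10 is 20.7.
Interpolate: 15.7 + 0.35·(20.7 − 15.7) = 15.7 + 0.35·5 = 17.45.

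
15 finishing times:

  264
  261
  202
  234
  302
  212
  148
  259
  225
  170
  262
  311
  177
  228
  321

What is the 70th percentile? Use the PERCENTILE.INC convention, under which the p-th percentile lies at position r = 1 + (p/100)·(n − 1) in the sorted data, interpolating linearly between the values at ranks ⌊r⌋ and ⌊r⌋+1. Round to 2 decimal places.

Sorted: 148, 170, 177, 202, 212, 225, 228, 234, 259, 261, 262, 264, 302, 311, 321.
n = 15.
r = 1 + (70/100)·(15 − 1) = 1 + 9.8 = 10.8.
Rank 10 is 261 and rank 11 is 262.
Interpolate: 261 + 0.8·(262 − 261) = 261 + 0.8·1 = 261.8.

261.80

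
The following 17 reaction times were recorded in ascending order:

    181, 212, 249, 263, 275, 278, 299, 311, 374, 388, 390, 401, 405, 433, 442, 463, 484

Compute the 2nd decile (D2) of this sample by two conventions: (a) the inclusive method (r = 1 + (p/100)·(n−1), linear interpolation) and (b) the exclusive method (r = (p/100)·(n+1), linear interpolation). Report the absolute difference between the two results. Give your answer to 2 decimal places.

n = 17.
(a) r = 4.2; between ranks 4 (263) and 5 (275): 265.4.
(b) r = 3.6; between ranks 3 (249) and 4 (263): 257.4.
|265.4 − 257.4| = 8.

8.00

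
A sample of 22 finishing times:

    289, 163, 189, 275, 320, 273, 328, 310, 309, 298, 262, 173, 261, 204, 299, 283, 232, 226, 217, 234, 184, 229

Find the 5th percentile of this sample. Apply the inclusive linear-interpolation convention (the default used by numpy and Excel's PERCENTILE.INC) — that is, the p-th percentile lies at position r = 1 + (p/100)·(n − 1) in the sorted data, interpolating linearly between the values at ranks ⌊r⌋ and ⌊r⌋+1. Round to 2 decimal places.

Sorted: 163, 173, 184, 189, 204, 217, 226, 229, 232, 234, 261, 262, 273, 275, 283, 289, 298, 299, 309, 310, 320, 328.
n = 22.
r = 1 + (5/100)·(22 − 1) = 1 + 1.05 = 2.05.
Rank 2 is 173 and rank 3 is 184.
Interpolate: 173 + 0.05·(184 − 173) = 173 + 0.05·11 = 173.55.

173.55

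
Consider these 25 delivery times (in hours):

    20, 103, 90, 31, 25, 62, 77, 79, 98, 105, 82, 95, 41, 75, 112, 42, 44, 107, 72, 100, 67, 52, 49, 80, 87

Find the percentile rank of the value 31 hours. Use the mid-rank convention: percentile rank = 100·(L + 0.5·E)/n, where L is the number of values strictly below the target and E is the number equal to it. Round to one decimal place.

Sorted: 20, 25, 31, 41, 42, 44, 49, 52, 62, 67, 72, 75, 77, 79, 80, 82, 87, 90, 95, 98, 100, 103, 105, 107, 112.
Count below 31: L = 2; count equal: E = 1; n = 25.
Percentile rank = 100·(2 + 0.5·1)/25 = 100·2.5/25 = 10.

10.0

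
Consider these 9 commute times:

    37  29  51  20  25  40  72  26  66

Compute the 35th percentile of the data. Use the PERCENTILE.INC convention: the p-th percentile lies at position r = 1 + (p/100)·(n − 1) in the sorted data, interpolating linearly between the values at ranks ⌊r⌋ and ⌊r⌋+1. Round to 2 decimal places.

28.40

Sorted: 20, 25, 26, 29, 37, 40, 51, 66, 72.
n = 9.
r = 1 + (35/100)·(9 − 1) = 1 + 2.8 = 3.8.
Rank 3 is 26 and rank 4 is 29.
Interpolate: 26 + 0.8·(29 − 26) = 26 + 0.8·3 = 28.4.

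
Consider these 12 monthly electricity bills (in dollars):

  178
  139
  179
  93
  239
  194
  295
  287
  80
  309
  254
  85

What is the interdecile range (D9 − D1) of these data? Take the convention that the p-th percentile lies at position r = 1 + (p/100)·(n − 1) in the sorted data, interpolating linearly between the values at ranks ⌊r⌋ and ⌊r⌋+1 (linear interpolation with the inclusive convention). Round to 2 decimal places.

Sorted: 80, 85, 93, 139, 178, 179, 194, 239, 254, 287, 295, 309.
n = 12.
P10: r = 2.1; ranks 2–3 are 85, 93; interpolating gives 85.8.
P90: r = 10.9; ranks 10–11 are 287, 295; interpolating gives 294.2.
Difference: 294.2 − 85.8 = 208.4.

208.40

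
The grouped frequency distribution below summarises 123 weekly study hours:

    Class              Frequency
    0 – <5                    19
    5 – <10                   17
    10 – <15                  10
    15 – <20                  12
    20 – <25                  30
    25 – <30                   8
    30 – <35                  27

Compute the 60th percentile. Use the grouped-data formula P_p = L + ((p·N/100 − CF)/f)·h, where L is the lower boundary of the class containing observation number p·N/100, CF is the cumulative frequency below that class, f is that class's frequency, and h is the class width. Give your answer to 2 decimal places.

22.63

N = 123; target position k = 60/100 · 123 = 73.8.
Cumulative frequencies: 19, 36, 46, 58, 88, 96, 123.
Observation 73.8 falls in the class 20 – <25.
L = 20, CF = 58, f = 30, h = 5.
P60 = 20 + ((73.8 − 58)/30)·5 = 20 + 2.63333 = 22.6333.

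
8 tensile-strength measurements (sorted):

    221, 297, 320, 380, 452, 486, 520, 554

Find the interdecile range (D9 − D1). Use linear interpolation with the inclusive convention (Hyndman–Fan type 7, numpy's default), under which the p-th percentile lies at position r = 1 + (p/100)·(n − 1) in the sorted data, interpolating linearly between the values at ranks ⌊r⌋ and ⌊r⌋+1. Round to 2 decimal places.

n = 8.
P10: r = 1.7; ranks 1–2 are 221, 297; interpolating gives 274.2.
P90: r = 7.3; ranks 7–8 are 520, 554; interpolating gives 530.2.
Difference: 530.2 − 274.2 = 256.

256.00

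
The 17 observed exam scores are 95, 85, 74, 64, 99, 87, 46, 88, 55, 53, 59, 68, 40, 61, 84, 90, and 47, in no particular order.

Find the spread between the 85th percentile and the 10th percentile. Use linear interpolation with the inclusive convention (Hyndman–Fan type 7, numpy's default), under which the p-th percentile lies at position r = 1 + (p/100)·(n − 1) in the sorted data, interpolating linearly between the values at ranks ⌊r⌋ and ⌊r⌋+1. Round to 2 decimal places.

Sorted: 40, 46, 47, 53, 55, 59, 61, 64, 68, 74, 84, 85, 87, 88, 90, 95, 99.
n = 17.
P10: r = 2.6; ranks 2–3 are 46, 47; interpolating gives 46.6.
P85: r = 14.6; ranks 14–15 are 88, 90; interpolating gives 89.2.
Difference: 89.2 − 46.6 = 42.6.

42.60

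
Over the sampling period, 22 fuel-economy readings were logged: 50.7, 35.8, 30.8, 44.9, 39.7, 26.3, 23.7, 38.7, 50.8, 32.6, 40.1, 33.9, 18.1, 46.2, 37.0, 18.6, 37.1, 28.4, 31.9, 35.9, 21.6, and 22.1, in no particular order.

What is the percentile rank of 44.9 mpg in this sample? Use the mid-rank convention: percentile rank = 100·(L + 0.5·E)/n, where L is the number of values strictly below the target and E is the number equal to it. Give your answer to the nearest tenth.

Sorted: 18.1, 18.6, 21.6, 22.1, 23.7, 26.3, 28.4, 30.8, 31.9, 32.6, 33.9, 35.8, 35.9, 37.0, 37.1, 38.7, 39.7, 40.1, 44.9, 46.2, 50.7, 50.8.
Count below 44.9: L = 18; count equal: E = 1; n = 22.
Percentile rank = 100·(18 + 0.5·1)/22 = 100·18.5/22 = 84.09.

84.1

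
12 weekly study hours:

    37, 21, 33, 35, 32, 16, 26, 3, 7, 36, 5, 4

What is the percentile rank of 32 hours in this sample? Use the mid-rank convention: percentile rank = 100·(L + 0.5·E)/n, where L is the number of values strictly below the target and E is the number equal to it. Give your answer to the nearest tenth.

62.5

Sorted: 3, 4, 5, 7, 16, 21, 26, 32, 33, 35, 36, 37.
Count below 32: L = 7; count equal: E = 1; n = 12.
Percentile rank = 100·(7 + 0.5·1)/12 = 100·7.5/12 = 62.5.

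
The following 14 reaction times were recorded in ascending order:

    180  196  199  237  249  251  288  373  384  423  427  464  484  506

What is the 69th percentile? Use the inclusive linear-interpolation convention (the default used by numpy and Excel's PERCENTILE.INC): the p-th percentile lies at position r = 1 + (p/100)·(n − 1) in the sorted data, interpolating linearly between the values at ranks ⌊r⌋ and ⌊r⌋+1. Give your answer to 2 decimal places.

421.83

n = 14.
r = 1 + (69/100)·(14 − 1) = 1 + 8.97 = 9.97.
Rank 9 is 384 and rank 10 is 423.
Interpolate: 384 + 0.97·(423 − 384) = 384 + 0.97·39 = 421.83.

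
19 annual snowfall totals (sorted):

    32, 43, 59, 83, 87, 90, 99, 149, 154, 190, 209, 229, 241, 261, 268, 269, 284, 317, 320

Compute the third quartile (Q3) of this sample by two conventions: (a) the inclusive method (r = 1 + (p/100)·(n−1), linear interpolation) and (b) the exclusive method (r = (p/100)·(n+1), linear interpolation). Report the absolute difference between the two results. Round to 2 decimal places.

3.50

n = 19.
(a) r = 14.5; between ranks 14 (261) and 15 (268): 264.5.
(b) r = 15 → value at rank 15 = 268.
|264.5 − 268| = 3.5.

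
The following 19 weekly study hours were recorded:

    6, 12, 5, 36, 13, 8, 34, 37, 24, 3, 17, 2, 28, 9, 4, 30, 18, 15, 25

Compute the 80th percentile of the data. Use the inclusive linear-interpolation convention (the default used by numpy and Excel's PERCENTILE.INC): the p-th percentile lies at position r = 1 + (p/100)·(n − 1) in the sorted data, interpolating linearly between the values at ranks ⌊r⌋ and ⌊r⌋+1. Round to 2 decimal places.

28.80

Sorted: 2, 3, 4, 5, 6, 8, 9, 12, 13, 15, 17, 18, 24, 25, 28, 30, 34, 36, 37.
n = 19.
r = 1 + (80/100)·(19 − 1) = 1 + 14.4 = 15.4.
Rank 15 is 28 and rank 16 is 30.
Interpolate: 28 + 0.4·(30 − 28) = 28 + 0.4·2 = 28.8.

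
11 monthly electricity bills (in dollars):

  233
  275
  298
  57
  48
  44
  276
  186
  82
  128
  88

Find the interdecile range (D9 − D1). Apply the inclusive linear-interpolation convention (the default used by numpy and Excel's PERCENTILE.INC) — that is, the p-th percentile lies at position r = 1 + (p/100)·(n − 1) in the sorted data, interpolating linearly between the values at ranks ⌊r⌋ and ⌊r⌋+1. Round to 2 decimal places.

228.00

Sorted: 44, 48, 57, 82, 88, 128, 186, 233, 275, 276, 298.
n = 11.
P10: r = 2 (integer) → 48.
P90: r = 10 (integer) → 276.
Difference: 276 − 48 = 228.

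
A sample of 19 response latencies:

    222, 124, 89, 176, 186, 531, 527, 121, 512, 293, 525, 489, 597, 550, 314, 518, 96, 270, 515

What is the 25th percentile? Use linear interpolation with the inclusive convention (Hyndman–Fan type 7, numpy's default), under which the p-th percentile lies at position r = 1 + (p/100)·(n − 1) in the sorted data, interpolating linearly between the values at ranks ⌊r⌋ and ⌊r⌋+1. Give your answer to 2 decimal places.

181.00

Sorted: 89, 96, 121, 124, 176, 186, 222, 270, 293, 314, 489, 512, 515, 518, 525, 527, 531, 550, 597.
n = 19.
r = 1 + (25/100)·(19 − 1) = 1 + 4.5 = 5.5.
Rank 5 is 176 and rank 6 is 186.
Interpolate: 176 + 0.5·(186 − 176) = 176 + 0.5·10 = 181.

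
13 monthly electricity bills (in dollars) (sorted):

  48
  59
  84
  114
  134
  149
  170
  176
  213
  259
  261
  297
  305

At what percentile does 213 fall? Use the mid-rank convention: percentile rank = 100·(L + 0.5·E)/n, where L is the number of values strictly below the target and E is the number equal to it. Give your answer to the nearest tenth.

Count below 213: L = 8; count equal: E = 1; n = 13.
Percentile rank = 100·(8 + 0.5·1)/13 = 100·8.5/13 = 65.38.

65.4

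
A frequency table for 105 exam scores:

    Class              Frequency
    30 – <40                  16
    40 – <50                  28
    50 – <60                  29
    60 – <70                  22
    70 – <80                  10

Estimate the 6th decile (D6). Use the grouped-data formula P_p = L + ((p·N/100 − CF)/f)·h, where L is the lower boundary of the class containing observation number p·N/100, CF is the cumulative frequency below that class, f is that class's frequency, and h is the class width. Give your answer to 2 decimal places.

N = 105; target position k = 60/100 · 105 = 63.
Cumulative frequencies: 16, 44, 73, 95, 105.
Observation 63 falls in the class 50 – <60.
L = 50, CF = 44, f = 29, h = 10.
P60 = 50 + ((63 − 44)/29)·10 = 50 + 6.55172 = 56.5517.

56.55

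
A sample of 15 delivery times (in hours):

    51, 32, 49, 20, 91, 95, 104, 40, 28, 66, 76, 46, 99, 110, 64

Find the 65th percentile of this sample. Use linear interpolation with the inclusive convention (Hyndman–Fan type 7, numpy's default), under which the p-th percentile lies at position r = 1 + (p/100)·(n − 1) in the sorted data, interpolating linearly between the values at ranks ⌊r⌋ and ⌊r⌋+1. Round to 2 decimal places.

77.50

Sorted: 20, 28, 32, 40, 46, 49, 51, 64, 66, 76, 91, 95, 99, 104, 110.
n = 15.
r = 1 + (65/100)·(15 − 1) = 1 + 9.1 = 10.1.
Rank 10 is 76 and rank 11 is 91.
Interpolate: 76 + 0.1·(91 − 76) = 76 + 0.1·15 = 77.5.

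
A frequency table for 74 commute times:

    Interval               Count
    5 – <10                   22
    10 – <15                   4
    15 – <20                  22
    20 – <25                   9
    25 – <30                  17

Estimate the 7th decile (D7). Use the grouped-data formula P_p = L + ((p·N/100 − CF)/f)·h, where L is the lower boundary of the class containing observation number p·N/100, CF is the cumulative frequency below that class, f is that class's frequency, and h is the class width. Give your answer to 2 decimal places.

22.11

N = 74; target position k = 70/100 · 74 = 51.8.
Cumulative frequencies: 22, 26, 48, 57, 74.
Observation 51.8 falls in the class 20 – <25.
L = 20, CF = 48, f = 9, h = 5.
P70 = 20 + ((51.8 − 48)/9)·5 = 20 + 2.11111 = 22.1111.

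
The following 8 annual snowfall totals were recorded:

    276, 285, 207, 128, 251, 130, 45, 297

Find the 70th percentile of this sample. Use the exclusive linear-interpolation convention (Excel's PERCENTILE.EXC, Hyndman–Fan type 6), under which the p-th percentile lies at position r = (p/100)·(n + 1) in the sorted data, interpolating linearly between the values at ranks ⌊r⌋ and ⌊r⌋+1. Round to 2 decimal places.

278.70

Sorted: 45, 128, 130, 207, 251, 276, 285, 297.
n = 8.
r = (70/100)·(8 + 1) = 6.3.
Rank 6 is 276 and rank 7 is 285.
Interpolate: 276 + 0.3·(285 − 276) = 276 + 0.3·9 = 278.7.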